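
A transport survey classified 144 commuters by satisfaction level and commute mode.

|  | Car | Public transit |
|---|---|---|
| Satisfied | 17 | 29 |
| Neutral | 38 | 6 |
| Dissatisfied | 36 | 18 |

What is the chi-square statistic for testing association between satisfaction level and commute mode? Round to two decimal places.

Row totals: 46, 44, 54. Column totals: 91, 53. Grand total N = 144.
Expected counts (row total × column total / N):
  Satisfied, Car: 46×91/144 = 29.069
  Satisfied, Public transit: 46×53/144 = 16.931
  Neutral, Car: 44×91/144 = 27.806
  Neutral, Public transit: 44×53/144 = 16.194
  Dissatisfied, Car: 54×91/144 = 34.125
  Dissatisfied, Public transit: 54×53/144 = 19.875
Contributions (O − E)²/E:
  (17 − 29.069)²/29.069 = 5.0109
  (29 − 16.931)²/16.931 = 8.6032
  (38 − 27.806)²/27.806 = 3.7372
  (6 − 16.194)²/16.194 = 6.4170
  (36 − 34.125)²/34.125 = 0.1030
  (18 − 19.875)²/19.875 = 0.1769
χ² = 5.0109 + 8.6032 + 3.7372 + 6.4170 + 0.1030 + 0.1769 = 24.05

24.05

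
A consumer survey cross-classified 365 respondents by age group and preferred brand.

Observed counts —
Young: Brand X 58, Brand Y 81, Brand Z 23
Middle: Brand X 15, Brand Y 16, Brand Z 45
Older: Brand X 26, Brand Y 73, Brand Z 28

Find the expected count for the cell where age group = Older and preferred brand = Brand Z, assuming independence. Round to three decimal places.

Row total (Older) = 127; column total (Brand Z) = 96; grand total N = 365.
Expected count = (row total × column total) / N = 127 × 96 / 365 = 33.403.

33.403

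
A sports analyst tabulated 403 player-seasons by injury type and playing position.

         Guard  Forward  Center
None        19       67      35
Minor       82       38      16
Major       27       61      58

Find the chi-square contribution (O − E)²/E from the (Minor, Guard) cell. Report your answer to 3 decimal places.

Row total (Minor) = 136; column total (Guard) = 128; N = 403.
Expected count E = 136 × 128 / 403 = 43.19603.
Contribution = (O − E)²/E = (82 − 43.19603)² / 43.19603 = 34.858.

34.858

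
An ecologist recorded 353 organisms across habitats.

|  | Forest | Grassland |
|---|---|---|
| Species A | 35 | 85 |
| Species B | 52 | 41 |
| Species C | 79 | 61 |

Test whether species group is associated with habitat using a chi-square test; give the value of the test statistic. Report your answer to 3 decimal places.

23.282

Row totals: 120, 93, 140. Column totals: 166, 187. Grand total N = 353.
Expected counts (row total × column total / N):
  Species A, Forest: 120×166/353 = 56.4306
  Species A, Grassland: 120×187/353 = 63.5694
  Species B, Forest: 93×166/353 = 43.7337
  Species B, Grassland: 93×187/353 = 49.2663
  Species C, Forest: 140×166/353 = 65.8357
  Species C, Grassland: 140×187/353 = 74.1643
Contributions (O − E)²/E:
  (35 − 56.4306)²/56.4306 = 8.1387
  (85 − 63.5694)²/63.5694 = 7.2247
  (52 − 43.7337)²/43.7337 = 1.5624
  (41 − 49.2663)²/49.2663 = 1.3870
  (79 − 65.8357)²/65.8357 = 2.6323
  (61 − 74.1643)²/74.1643 = 2.3367
χ² = 8.1387 + 7.2247 + 1.5624 + 1.3870 + 2.6323 + 2.3367 = 23.282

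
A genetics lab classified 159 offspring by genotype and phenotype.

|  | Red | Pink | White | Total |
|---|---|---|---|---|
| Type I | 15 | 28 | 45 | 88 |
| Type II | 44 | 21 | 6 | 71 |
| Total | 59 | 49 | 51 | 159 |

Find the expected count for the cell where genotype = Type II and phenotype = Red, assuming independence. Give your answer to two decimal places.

Row total (Type II) = 71; column total (Red) = 59; grand total N = 159.
Expected count = (row total × column total) / N = 71 × 59 / 159 = 26.35.

26.35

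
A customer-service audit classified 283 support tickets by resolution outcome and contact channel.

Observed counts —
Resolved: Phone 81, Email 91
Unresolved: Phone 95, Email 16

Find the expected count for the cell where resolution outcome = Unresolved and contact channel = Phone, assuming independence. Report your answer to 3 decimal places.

Row total (Unresolved) = 111; column total (Phone) = 176; grand total N = 283.
Expected count = (row total × column total) / N = 111 × 176 / 283 = 69.032.

69.032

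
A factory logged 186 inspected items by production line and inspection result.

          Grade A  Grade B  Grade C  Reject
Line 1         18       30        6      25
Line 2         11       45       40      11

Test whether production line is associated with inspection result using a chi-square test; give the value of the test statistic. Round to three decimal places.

31.769

Row totals: 79, 107. Column totals: 29, 75, 46, 36. Grand total N = 186.
Expected counts (row total × column total / N):
  Line 1, Grade A: 79×29/186 = 12.3172
  Line 1, Grade B: 79×75/186 = 31.8548
  Line 1, Grade C: 79×46/186 = 19.5376
  Line 1, Reject: 79×36/186 = 15.2903
  Line 2, Grade A: 107×29/186 = 16.6828
  Line 2, Grade B: 107×75/186 = 43.1452
  Line 2, Grade C: 107×46/186 = 26.4624
  Line 2, Reject: 107×36/186 = 20.7097
Contributions (O − E)²/E:
  (18 − 12.3172)²/12.3172 = 2.6219
  (30 − 31.8548)²/31.8548 = 0.1080
  (6 − 19.5376)²/19.5376 = 9.3802
  (25 − 15.2903)²/15.2903 = 6.1659
  (11 − 16.6828)²/16.6828 = 1.9358
  (45 − 43.1452)²/43.1452 = 0.0797
  (40 − 26.4624)²/26.4624 = 6.9255
  (11 − 20.7097)²/20.7097 = 4.5524
χ² = 2.6219 + 0.1080 + 9.3802 + 6.1659 + 1.9358 + 0.0797 + 6.9255 + 4.5524 = 31.769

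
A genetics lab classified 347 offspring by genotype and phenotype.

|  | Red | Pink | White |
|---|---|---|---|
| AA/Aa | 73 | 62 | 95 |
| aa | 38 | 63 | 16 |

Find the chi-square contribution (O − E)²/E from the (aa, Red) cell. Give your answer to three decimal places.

Row total (aa) = 117; column total (Red) = 111; N = 347.
Expected count E = 117 × 111 / 347 = 37.4265.
Contribution = (O − E)²/E = (38 − 37.4265)² / 37.4265 = 0.009.

0.009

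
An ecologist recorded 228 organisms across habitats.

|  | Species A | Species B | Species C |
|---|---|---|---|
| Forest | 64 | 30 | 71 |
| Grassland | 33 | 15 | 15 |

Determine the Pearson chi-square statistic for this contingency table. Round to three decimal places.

7.177

Row totals: 165, 63. Column totals: 97, 45, 86. Grand total N = 228.
Expected counts (row total × column total / N):
  Forest, Species A: 165×97/228 = 70.1974
  Forest, Species B: 165×45/228 = 32.5658
  Forest, Species C: 165×86/228 = 62.2368
  Grassland, Species A: 63×97/228 = 26.8026
  Grassland, Species B: 63×45/228 = 12.4342
  Grassland, Species C: 63×86/228 = 23.7632
Contributions (O − E)²/E:
  (64 − 70.1974)²/70.1974 = 0.5471
  (30 − 32.5658)²/32.5658 = 0.2022
  (71 − 62.2368)²/62.2368 = 1.2339
  (33 − 26.8026)²/26.8026 = 1.4330
  (15 − 12.4342)²/12.4342 = 0.5295
  (15 − 23.7632)²/23.7632 = 3.2316
χ² = 0.5471 + 0.2022 + 1.2339 + 1.4330 + 0.5295 + 3.2316 = 7.177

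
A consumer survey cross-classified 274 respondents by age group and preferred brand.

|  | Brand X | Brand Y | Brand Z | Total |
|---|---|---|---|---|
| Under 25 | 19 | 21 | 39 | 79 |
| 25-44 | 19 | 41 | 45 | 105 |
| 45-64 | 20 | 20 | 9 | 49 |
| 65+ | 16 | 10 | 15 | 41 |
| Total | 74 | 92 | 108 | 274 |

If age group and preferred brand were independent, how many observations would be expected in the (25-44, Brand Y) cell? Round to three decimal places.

35.255

Row total (25-44) = 105; column total (Brand Y) = 92; grand total N = 274.
Expected count = (row total × column total) / N = 105 × 92 / 274 = 35.255.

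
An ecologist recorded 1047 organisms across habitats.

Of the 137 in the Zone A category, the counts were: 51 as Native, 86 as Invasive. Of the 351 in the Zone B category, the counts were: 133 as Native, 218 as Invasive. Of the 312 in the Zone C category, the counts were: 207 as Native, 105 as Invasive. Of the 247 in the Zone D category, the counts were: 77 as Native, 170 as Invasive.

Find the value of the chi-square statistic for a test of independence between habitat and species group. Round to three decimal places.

87.099

Row totals: 137, 351, 312, 247. Column totals: 468, 579. Grand total N = 1047.
Expected counts (row total × column total / N):
  Zone A, Native: 137×468/1047 = 61.2378
  Zone A, Invasive: 137×579/1047 = 75.7622
  Zone B, Native: 351×468/1047 = 156.8940
  Zone B, Invasive: 351×579/1047 = 194.1060
  Zone C, Native: 312×468/1047 = 139.4613
  Zone C, Invasive: 312×579/1047 = 172.5387
  Zone D, Native: 247×468/1047 = 110.4069
  Zone D, Invasive: 247×579/1047 = 136.5931
Contributions (O − E)²/E:
  (51 − 61.2378)²/61.2378 = 1.7116
  (86 − 75.7622)²/75.7622 = 1.3834
  (133 − 156.8940)²/156.8940 = 3.6389
  (218 − 194.1060)²/194.1060 = 2.9413
  (207 − 139.4613)²/139.4613 = 32.7078
  (105 − 172.5387)²/172.5387 = 26.4374
  (77 − 110.4069)²/110.4069 = 10.1083
  (170 − 136.5931)²/136.5931 = 8.1704
χ² = 1.7116 + 1.3834 + 3.6389 + 2.9413 + 32.7078 + 26.4374 + 10.1083 + 8.1704 = 87.099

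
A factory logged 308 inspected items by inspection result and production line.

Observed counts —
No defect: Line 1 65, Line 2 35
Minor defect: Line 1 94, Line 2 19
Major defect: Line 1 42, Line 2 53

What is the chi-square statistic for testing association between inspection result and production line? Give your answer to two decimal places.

34.59

Row totals: 100, 113, 95. Column totals: 201, 107. Grand total N = 308.
Expected counts (row total × column total / N):
  No defect, Line 1: 100×201/308 = 65.260
  No defect, Line 2: 100×107/308 = 34.740
  Minor defect, Line 1: 113×201/308 = 73.744
  Minor defect, Line 2: 113×107/308 = 39.256
  Major defect, Line 1: 95×201/308 = 61.997
  Major defect, Line 2: 95×107/308 = 33.003
Contributions (O − E)²/E:
  (65 − 65.260)²/65.260 = 0.0010
  (35 − 34.740)²/34.740 = 0.0019
  (94 − 73.744)²/73.744 = 5.5639
  (19 − 39.256)²/39.256 = 10.4520
  (42 − 61.997)²/61.997 = 6.4500
  (53 − 33.003)²/33.003 = 12.1165
χ² = 0.0010 + 0.0019 + 5.5639 + 10.4520 + 6.4500 + 12.1165 = 34.59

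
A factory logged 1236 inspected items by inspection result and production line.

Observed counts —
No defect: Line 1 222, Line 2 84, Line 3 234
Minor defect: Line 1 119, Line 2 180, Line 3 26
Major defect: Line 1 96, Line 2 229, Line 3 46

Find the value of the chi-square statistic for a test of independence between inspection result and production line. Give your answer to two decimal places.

Row totals: 540, 325, 371. Column totals: 437, 493, 306. Grand total N = 1236.
Expected counts (row total × column total / N):
  No defect, Line 1: 540×437/1236 = 190.922
  No defect, Line 2: 540×493/1236 = 215.388
  No defect, Line 3: 540×306/1236 = 133.689
  Minor defect, Line 1: 325×437/1236 = 114.907
  Minor defect, Line 2: 325×493/1236 = 129.632
  Minor defect, Line 3: 325×306/1236 = 80.461
  Major defect, Line 1: 371×437/1236 = 131.171
  Major defect, Line 2: 371×493/1236 = 147.980
  Major defect, Line 3: 371×306/1236 = 91.850
Contributions (O − E)²/E:
  (222 − 190.922)²/190.922 = 5.0588
  (84 − 215.388)²/215.388 = 80.1475
  (234 − 133.689)²/133.689 = 75.2665
  (119 − 114.907)²/114.907 = 0.1458
  (180 − 129.632)²/129.632 = 19.5703
  (26 − 80.461)²/80.461 = 36.8626
  (96 − 131.171)²/131.171 = 9.4304
  (229 − 147.980)²/147.980 = 44.3590
  (46 − 91.850)²/91.850 = 22.8876
χ² = 5.0588 + 80.1475 + 75.2665 + 0.1458 + 19.5703 + 36.8626 + 9.4304 + 44.3590 + 22.8876 = 293.73

293.73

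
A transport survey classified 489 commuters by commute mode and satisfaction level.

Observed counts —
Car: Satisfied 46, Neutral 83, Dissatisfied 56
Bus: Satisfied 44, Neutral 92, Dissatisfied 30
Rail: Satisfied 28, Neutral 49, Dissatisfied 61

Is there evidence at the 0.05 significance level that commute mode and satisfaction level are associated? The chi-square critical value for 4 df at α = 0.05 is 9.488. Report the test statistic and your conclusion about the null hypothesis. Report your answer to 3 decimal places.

24.975; reject H₀

Row totals: 185, 166, 138. Column totals: 118, 224, 147. Grand total N = 489.
Expected counts (row total × column total / N):
  Car, Satisfied: 185×118/489 = 44.6421
  Car, Neutral: 185×224/489 = 84.7444
  Car, Dissatisfied: 185×147/489 = 55.6135
  Bus, Satisfied: 166×118/489 = 40.0573
  Bus, Neutral: 166×224/489 = 76.0409
  Bus, Dissatisfied: 166×147/489 = 49.9018
  Rail, Satisfied: 138×118/489 = 33.3006
  Rail, Neutral: 138×224/489 = 63.2147
  Rail, Dissatisfied: 138×147/489 = 41.4847
Contributions (O − E)²/E:
  (46 − 44.6421)²/44.6421 = 0.0413
  (83 − 84.7444)²/84.7444 = 0.0359
  (56 − 55.6135)²/55.6135 = 0.0027
  (44 − 40.0573)²/40.0573 = 0.3881
  (92 − 76.0409)²/76.0409 = 3.3494
  (30 − 49.9018)²/49.9018 = 7.9372
  (28 − 33.3006)²/33.3006 = 0.8437
  (49 − 63.2147)²/63.2147 = 3.1964
  (61 − 41.4847)²/41.4847 = 9.1804
χ² = 0.0413 + 0.0359 + 0.0027 + 0.3881 + 3.3494 + 7.9372 + 0.8437 + 3.1964 + 9.1804 = 24.975
df = (3−1)(3−1) = 4. Since 24.975 > 9.488, reject the null hypothesis of independence at α = 0.05.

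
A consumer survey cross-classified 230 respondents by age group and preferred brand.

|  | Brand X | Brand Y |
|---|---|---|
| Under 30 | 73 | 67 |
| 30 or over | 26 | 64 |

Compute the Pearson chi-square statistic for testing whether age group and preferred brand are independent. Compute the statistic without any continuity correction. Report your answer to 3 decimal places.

12.083

Row totals: 140, 90. Column totals: 99, 131. Grand total N = 230.
Expected counts (row total × column total / N):
  Under 30, Brand X: 140×99/230 = 60.2609
  Under 30, Brand Y: 140×131/230 = 79.7391
  30 or over, Brand X: 90×99/230 = 38.7391
  30 or over, Brand Y: 90×131/230 = 51.2609
Contributions (O − E)²/E:
  (73 − 60.2609)²/60.2609 = 2.6930
  (67 − 79.7391)²/79.7391 = 2.0352
  (26 − 38.7391)²/38.7391 = 4.1892
  (64 − 51.2609)²/51.2609 = 3.1659
χ² = 2.6930 + 2.0352 + 4.1892 + 3.1659 = 12.083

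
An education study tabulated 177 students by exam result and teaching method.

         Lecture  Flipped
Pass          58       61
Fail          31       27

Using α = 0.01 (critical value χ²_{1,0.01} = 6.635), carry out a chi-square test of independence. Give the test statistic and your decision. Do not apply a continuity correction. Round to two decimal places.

0.35; fail to reject H₀

Row totals: 119, 58. Column totals: 89, 88. Grand total N = 177.
Expected counts (row total × column total / N):
  Pass, Lecture: 119×89/177 = 59.836
  Pass, Flipped: 119×88/177 = 59.164
  Fail, Lecture: 58×89/177 = 29.164
  Fail, Flipped: 58×88/177 = 28.836
Contributions (O − E)²/E:
  (58 − 59.836)²/59.836 = 0.0563
  (61 − 59.164)²/59.164 = 0.0570
  (31 − 29.164)²/29.164 = 0.1156
  (27 − 28.836)²/28.836 = 0.1169
χ² = 0.0563 + 0.0570 + 0.1156 + 0.1169 = 0.35
df = (2−1)(2−1) = 1. Since 0.35 < 6.635, fail to reject the null hypothesis of independence at α = 0.01.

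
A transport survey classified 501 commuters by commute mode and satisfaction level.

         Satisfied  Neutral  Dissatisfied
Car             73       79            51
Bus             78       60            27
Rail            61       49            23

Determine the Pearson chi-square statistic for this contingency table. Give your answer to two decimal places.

7.67

Row totals: 203, 165, 133. Column totals: 212, 188, 101. Grand total N = 501.
Expected counts (row total × column total / N):
  Car, Satisfied: 203×212/501 = 85.900
  Car, Neutral: 203×188/501 = 76.176
  Car, Dissatisfied: 203×101/501 = 40.924
  Bus, Satisfied: 165×212/501 = 69.820
  Bus, Neutral: 165×188/501 = 61.916
  Bus, Dissatisfied: 165×101/501 = 33.263
  Rail, Satisfied: 133×212/501 = 56.279
  Rail, Neutral: 133×188/501 = 49.908
  Rail, Dissatisfied: 133×101/501 = 26.812
Contributions (O − E)²/E:
  (73 − 85.900)²/85.900 = 1.9373
  (79 − 76.176)²/76.176 = 0.1047
  (51 − 40.924)²/40.924 = 2.4808
  (78 − 69.820)²/69.820 = 0.9584
  (60 − 61.916)²/61.916 = 0.0593
  (27 − 33.263)²/33.263 = 1.1792
  (61 − 56.279)²/56.279 = 0.3960
  (49 − 49.908)²/49.908 = 0.0165
  (23 − 26.812)²/26.812 = 0.5420
χ² = 1.9373 + 0.1047 + 2.4808 + 0.9584 + 0.0593 + 1.1792 + 0.3960 + 0.0165 + 0.5420 = 7.67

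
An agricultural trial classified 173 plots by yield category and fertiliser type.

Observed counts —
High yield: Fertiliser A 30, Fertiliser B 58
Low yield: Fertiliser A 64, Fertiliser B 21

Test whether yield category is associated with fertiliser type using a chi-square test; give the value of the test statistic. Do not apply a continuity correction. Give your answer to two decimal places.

29.58

Row totals: 88, 85. Column totals: 94, 79. Grand total N = 173.
Expected counts (row total × column total / N):
  High yield, Fertiliser A: 88×94/173 = 47.815
  High yield, Fertiliser B: 88×79/173 = 40.185
  Low yield, Fertiliser A: 85×94/173 = 46.185
  Low yield, Fertiliser B: 85×79/173 = 38.815
Contributions (O − E)²/E:
  (30 − 47.815)²/47.815 = 6.6375
  (58 − 40.185)²/40.185 = 7.8978
  (64 − 46.185)²/46.185 = 6.8718
  (21 − 38.815)²/38.815 = 8.1766
χ² = 6.6375 + 7.8978 + 6.8718 + 8.1766 = 29.58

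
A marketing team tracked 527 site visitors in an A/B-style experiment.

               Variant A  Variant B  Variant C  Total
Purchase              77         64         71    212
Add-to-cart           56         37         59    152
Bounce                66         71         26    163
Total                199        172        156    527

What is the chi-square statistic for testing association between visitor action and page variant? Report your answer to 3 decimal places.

Grand total N = 527.
Expected counts (row total × column total / N):
  Purchase, Variant A: 212×199/527 = 80.0531
  Purchase, Variant B: 212×172/527 = 69.1917
  Purchase, Variant C: 212×156/527 = 62.7552
  Add-to-cart, Variant A: 152×199/527 = 57.3966
  Add-to-cart, Variant B: 152×172/527 = 49.6091
  Add-to-cart, Variant C: 152×156/527 = 44.9943
  Bounce, Variant A: 163×199/527 = 61.5503
  Bounce, Variant B: 163×172/527 = 53.1992
  Bounce, Variant C: 163×156/527 = 48.2505
Contributions (O − E)²/E:
  (77 − 80.0531)²/80.0531 = 0.1164
  (64 − 69.1917)²/69.1917 = 0.3896
  (71 − 62.7552)²/62.7552 = 1.0832
  (56 − 57.3966)²/57.3966 = 0.0340
  (37 − 49.6091)²/49.6091 = 3.2048
  (59 − 44.9943)²/44.9943 = 4.3597
  (66 − 61.5503)²/61.5503 = 0.3217
  (71 − 53.1992)²/53.1992 = 5.9563
  (26 − 48.2505)²/48.2505 = 10.2607
χ² = 0.1164 + 0.3896 + 1.0832 + 0.0340 + 3.2048 + 4.3597 + 0.3217 + 5.9563 + 10.2607 = 25.726

25.726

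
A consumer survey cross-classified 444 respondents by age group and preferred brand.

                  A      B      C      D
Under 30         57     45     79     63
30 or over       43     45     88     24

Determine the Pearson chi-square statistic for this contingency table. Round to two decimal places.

15.72

Row totals: 244, 200. Column totals: 100, 90, 167, 87. Grand total N = 444.
Expected counts (row total × column total / N):
  Under 30, A: 244×100/444 = 54.955
  Under 30, B: 244×90/444 = 49.459
  Under 30, C: 244×167/444 = 91.775
  Under 30, D: 244×87/444 = 47.811
  30 or over, A: 200×100/444 = 45.045
  30 or over, B: 200×90/444 = 40.541
  30 or over, C: 200×167/444 = 75.225
  30 or over, D: 200×87/444 = 39.189
Contributions (O − E)²/E:
  (57 − 54.955)²/54.955 = 0.0761
  (45 − 49.459)²/49.459 = 0.4020
  (79 − 91.775)²/91.775 = 1.7783
  (63 − 47.811)²/47.811 = 4.8254
  (43 − 45.045)²/45.045 = 0.0928
  (45 − 40.541)²/40.541 = 0.4904
  (88 − 75.225)²/75.225 = 2.1695
  (24 − 39.189)²/39.189 = 5.8870
χ² = 0.0761 + 0.4020 + 1.7783 + 4.8254 + 0.0928 + 0.4904 + 2.1695 + 5.8870 = 15.72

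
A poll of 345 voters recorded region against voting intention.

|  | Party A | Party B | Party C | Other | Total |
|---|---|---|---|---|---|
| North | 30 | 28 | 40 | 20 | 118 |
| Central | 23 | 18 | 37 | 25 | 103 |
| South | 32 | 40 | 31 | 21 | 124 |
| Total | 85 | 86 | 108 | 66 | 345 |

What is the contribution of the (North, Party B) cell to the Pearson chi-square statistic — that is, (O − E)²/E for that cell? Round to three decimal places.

Row total (North) = 118; column total (Party B) = 86; N = 345.
Expected count E = 118 × 86 / 345 = 29.4145.
Contribution = (O − E)²/E = (28 − 29.4145)² / 29.4145 = 0.068.

0.068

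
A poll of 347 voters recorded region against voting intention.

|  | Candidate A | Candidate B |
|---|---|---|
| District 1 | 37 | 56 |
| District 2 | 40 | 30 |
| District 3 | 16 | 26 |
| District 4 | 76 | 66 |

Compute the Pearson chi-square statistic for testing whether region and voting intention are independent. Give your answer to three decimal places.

8.168

Row totals: 93, 70, 42, 142. Column totals: 169, 178. Grand total N = 347.
Expected counts (row total × column total / N):
  District 1, Candidate A: 93×169/347 = 45.2939
  District 1, Candidate B: 93×178/347 = 47.7061
  District 2, Candidate A: 70×169/347 = 34.0922
  District 2, Candidate B: 70×178/347 = 35.9078
  District 3, Candidate A: 42×169/347 = 20.4553
  District 3, Candidate B: 42×178/347 = 21.5447
  District 4, Candidate A: 142×169/347 = 69.1585
  District 4, Candidate B: 142×178/347 = 72.8415
Contributions (O − E)²/E:
  (37 − 45.2939)²/45.2939 = 1.5187
  (56 − 47.7061)²/47.7061 = 1.4419
  (40 − 34.0922)²/34.0922 = 1.0238
  (30 − 35.9078)²/35.9078 = 0.9720
  (16 − 20.4553)²/20.4553 = 0.9704
  (26 − 21.5447)²/21.5447 = 0.9213
  (76 − 69.1585)²/69.1585 = 0.6768
  (66 − 72.8415)²/72.8415 = 0.6426
χ² = 1.5187 + 1.4419 + 1.0238 + 0.9720 + 0.9704 + 0.9213 + 0.6768 + 0.6426 = 8.168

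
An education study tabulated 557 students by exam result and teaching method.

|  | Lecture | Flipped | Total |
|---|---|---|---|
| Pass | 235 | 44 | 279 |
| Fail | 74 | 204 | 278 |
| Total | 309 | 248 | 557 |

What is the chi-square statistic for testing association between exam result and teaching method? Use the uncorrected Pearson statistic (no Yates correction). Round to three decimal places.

Grand total N = 557.
Expected counts (row total × column total / N):
  Pass, Lecture: 279×309/557 = 154.7774
  Pass, Flipped: 279×248/557 = 124.2226
  Fail, Lecture: 278×309/557 = 154.2226
  Fail, Flipped: 278×248/557 = 123.7774
Contributions (O − E)²/E:
  (235 − 154.7774)²/154.7774 = 41.5801
  (44 − 124.2226)²/124.2226 = 51.8075
  (74 − 154.2226)²/154.2226 = 41.7297
  (204 − 123.7774)²/123.7774 = 51.9939
χ² = 41.5801 + 51.8075 + 41.7297 + 51.9939 = 187.111

187.111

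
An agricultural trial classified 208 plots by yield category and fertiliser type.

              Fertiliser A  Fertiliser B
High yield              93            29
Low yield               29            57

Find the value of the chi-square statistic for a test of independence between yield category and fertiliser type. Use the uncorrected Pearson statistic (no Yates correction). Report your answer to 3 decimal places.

Row totals: 122, 86. Column totals: 122, 86. Grand total N = 208.
Expected counts (row total × column total / N):
  High yield, Fertiliser A: 122×122/208 = 71.5577
  High yield, Fertiliser B: 122×86/208 = 50.4423
  Low yield, Fertiliser A: 86×122/208 = 50.4423
  Low yield, Fertiliser B: 86×86/208 = 35.5577
Contributions (O − E)²/E:
  (93 − 71.5577)²/71.5577 = 6.4252
  (29 − 50.4423)²/50.4423 = 9.1148
  (29 − 50.4423)²/50.4423 = 9.1148
  (57 − 35.5577)²/35.5577 = 12.9303
χ² = 6.4252 + 9.1148 + 9.1148 + 12.9303 = 37.585

37.585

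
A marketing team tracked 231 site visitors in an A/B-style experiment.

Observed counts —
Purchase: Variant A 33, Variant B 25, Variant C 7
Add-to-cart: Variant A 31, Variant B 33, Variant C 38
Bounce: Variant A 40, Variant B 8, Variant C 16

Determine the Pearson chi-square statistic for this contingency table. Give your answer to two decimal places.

Row totals: 65, 102, 64. Column totals: 104, 66, 61. Grand total N = 231.
Expected counts (row total × column total / N):
  Purchase, Variant A: 65×104/231 = 29.264
  Purchase, Variant B: 65×66/231 = 18.571
  Purchase, Variant C: 65×61/231 = 17.165
  Add-to-cart, Variant A: 102×104/231 = 45.922
  Add-to-cart, Variant B: 102×66/231 = 29.143
  Add-to-cart, Variant C: 102×61/231 = 26.935
  Bounce, Variant A: 64×104/231 = 28.814
  Bounce, Variant B: 64×66/231 = 18.286
  Bounce, Variant C: 64×61/231 = 16.900
Contributions (O − E)²/E:
  (33 − 29.264)²/29.264 = 0.4770
  (25 − 18.571)²/18.571 = 2.2256
  (7 − 17.165)²/17.165 = 6.0196
  (31 − 45.922)²/45.922 = 4.8488
  (33 − 29.143)²/29.143 = 0.5105
  (38 − 26.935)²/26.935 = 4.5455
  (40 − 28.814)²/28.814 = 4.3426
  (8 − 18.286)²/18.286 = 5.7859
  (16 − 16.900)²/16.900 = 0.0479
χ² = 0.4770 + 2.2256 + 6.0196 + 4.8488 + 0.5105 + 4.5455 + 4.3426 + 5.7859 + 0.0479 = 28.80

28.80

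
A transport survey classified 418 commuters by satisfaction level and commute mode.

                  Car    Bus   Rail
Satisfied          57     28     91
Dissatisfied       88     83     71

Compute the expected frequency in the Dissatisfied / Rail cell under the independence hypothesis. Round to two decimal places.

93.79

Row total (Dissatisfied) = 242; column total (Rail) = 162; grand total N = 418.
Expected count = (row total × column total) / N = 242 × 162 / 418 = 93.79.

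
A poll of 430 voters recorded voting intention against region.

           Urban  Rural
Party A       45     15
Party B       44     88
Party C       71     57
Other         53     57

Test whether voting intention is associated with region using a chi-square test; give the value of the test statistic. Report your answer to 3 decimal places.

31.309

Row totals: 60, 132, 128, 110. Column totals: 213, 217. Grand total N = 430.
Expected counts (row total × column total / N):
  Party A, Urban: 60×213/430 = 29.7209
  Party A, Rural: 60×217/430 = 30.2791
  Party B, Urban: 132×213/430 = 65.3860
  Party B, Rural: 132×217/430 = 66.6140
  Party C, Urban: 128×213/430 = 63.4047
  Party C, Rural: 128×217/430 = 64.5953
  Other, Urban: 110×213/430 = 54.4884
  Other, Rural: 110×217/430 = 55.5116
Contributions (O − E)²/E:
  (45 − 29.7209)²/29.7209 = 7.8548
  (15 − 30.2791)²/30.2791 = 7.7100
  (44 − 65.3860)²/65.3860 = 6.9948
  (88 − 66.6140)²/66.6140 = 6.8658
  (71 − 63.4047)²/63.4047 = 0.9098
  (57 − 64.5953)²/64.5953 = 0.8931
  (53 − 54.4884)²/54.4884 = 0.0407
  (57 − 55.5116)²/55.5116 = 0.0399
χ² = 7.8548 + 7.7100 + 6.9948 + 6.8658 + 0.9098 + 0.8931 + 0.0407 + 0.0399 = 31.309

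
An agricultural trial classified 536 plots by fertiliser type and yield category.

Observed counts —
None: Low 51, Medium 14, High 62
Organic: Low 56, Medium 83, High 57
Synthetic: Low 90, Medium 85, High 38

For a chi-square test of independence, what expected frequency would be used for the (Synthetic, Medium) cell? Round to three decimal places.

72.325

Row total (Synthetic) = 213; column total (Medium) = 182; grand total N = 536.
Expected count = (row total × column total) / N = 213 × 182 / 536 = 72.325.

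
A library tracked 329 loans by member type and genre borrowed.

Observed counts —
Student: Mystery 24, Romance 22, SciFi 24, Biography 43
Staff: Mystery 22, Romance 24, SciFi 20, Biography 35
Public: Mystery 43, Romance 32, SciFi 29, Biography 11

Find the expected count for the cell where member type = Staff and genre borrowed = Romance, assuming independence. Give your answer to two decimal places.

23.95

Row total (Staff) = 101; column total (Romance) = 78; grand total N = 329.
Expected count = (row total × column total) / N = 101 × 78 / 329 = 23.95.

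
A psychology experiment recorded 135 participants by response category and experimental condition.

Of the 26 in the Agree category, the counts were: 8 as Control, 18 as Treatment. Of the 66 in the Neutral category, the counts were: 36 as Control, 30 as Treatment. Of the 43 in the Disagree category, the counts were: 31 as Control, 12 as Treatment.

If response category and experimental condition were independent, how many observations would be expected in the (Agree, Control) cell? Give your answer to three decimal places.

Row total (Agree) = 26; column total (Control) = 75; grand total N = 135.
Expected count = (row total × column total) / N = 26 × 75 / 135 = 14.444.

14.444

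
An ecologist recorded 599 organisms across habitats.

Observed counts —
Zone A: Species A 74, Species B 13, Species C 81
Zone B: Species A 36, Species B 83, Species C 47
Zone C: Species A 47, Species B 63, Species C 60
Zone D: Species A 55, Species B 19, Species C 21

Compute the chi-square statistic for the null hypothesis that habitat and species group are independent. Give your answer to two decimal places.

Row totals: 168, 166, 170, 95. Column totals: 212, 178, 209. Grand total N = 599.
Expected counts (row total × column total / N):
  Zone A, Species A: 168×212/599 = 59.459
  Zone A, Species B: 168×178/599 = 49.923
  Zone A, Species C: 168×209/599 = 58.618
  Zone B, Species A: 166×212/599 = 58.751
  Zone B, Species B: 166×178/599 = 49.329
  Zone B, Species C: 166×209/599 = 57.920
  Zone C, Species A: 170×212/599 = 60.167
  Zone C, Species B: 170×178/599 = 50.518
  Zone C, Species C: 170×209/599 = 59.316
  Zone D, Species A: 95×212/599 = 33.623
  Zone D, Species B: 95×178/599 = 28.230
  Zone D, Species C: 95×209/599 = 33.147
Contributions (O − E)²/E:
  (74 − 59.459)²/59.459 = 3.5561
  (13 − 49.923)²/49.923 = 27.3082
  (81 − 58.618)²/58.618 = 8.5461
  (36 − 58.751)²/58.751 = 8.8102
  (83 − 49.329)²/49.329 = 22.9832
  (47 − 57.920)²/57.920 = 2.0588
  (47 − 60.167)²/60.167 = 2.8815
  (63 − 50.518)²/50.518 = 3.0841
  (60 − 59.316)²/59.316 = 0.0079
  (55 − 33.623)²/33.623 = 13.5912
  (19 − 28.230)²/28.230 = 3.0178
  (21 − 33.147)²/33.147 = 4.4514
χ² = 3.5561 + 27.3082 + 8.5461 + 8.8102 + 22.9832 + 2.0588 + 2.8815 + 3.0841 + 0.0079 + 13.5912 + 3.0178 + 4.4514 = 100.30

100.30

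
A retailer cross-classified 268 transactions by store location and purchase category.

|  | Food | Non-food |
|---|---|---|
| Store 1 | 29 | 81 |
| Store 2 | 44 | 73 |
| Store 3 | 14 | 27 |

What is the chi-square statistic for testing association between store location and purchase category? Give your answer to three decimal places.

3.332

Row totals: 110, 117, 41. Column totals: 87, 181. Grand total N = 268.
Expected counts (row total × column total / N):
  Store 1, Food: 110×87/268 = 35.7090
  Store 1, Non-food: 110×181/268 = 74.2910
  Store 2, Food: 117×87/268 = 37.9813
  Store 2, Non-food: 117×181/268 = 79.0187
  Store 3, Food: 41×87/268 = 13.3097
  Store 3, Non-food: 41×181/268 = 27.6903
Contributions (O − E)²/E:
  (29 − 35.7090)²/35.7090 = 1.2605
  (81 − 74.2910)²/74.2910 = 0.6059
  (44 − 37.9813)²/37.9813 = 0.9538
  (73 − 79.0187)²/79.0187 = 0.4584
  (14 − 13.3097)²/13.3097 = 0.0358
  (27 − 27.6903)²/27.6903 = 0.0172
χ² = 1.2605 + 0.6059 + 0.9538 + 0.4584 + 0.0358 + 0.0172 = 3.332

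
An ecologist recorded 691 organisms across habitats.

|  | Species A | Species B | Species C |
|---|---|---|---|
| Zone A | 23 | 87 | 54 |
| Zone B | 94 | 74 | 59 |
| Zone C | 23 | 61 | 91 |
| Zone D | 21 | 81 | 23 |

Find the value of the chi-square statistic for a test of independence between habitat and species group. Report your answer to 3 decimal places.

104.212

Row totals: 164, 227, 175, 125. Column totals: 161, 303, 227. Grand total N = 691.
Expected counts (row total × column total / N):
  Zone A, Species A: 164×161/691 = 38.2113
  Zone A, Species B: 164×303/691 = 71.9132
  Zone A, Species C: 164×227/691 = 53.8755
  Zone B, Species A: 227×161/691 = 52.8900
  Zone B, Species B: 227×303/691 = 99.5384
  Zone B, Species C: 227×227/691 = 74.5716
  Zone C, Species A: 175×161/691 = 40.7742
  Zone C, Species B: 175×303/691 = 76.7366
  Zone C, Species C: 175×227/691 = 57.4891
  Zone D, Species A: 125×161/691 = 29.1245
  Zone D, Species B: 125×303/691 = 54.8119
  Zone D, Species C: 125×227/691 = 41.0637
Contributions (O − E)²/E:
  (23 − 38.2113)²/38.2113 = 6.0554
  (87 − 71.9132)²/71.9132 = 3.1651
  (54 − 53.8755)²/53.8755 = 0.0003
  (94 − 52.8900)²/52.8900 = 31.9537
  (74 − 99.5384)²/99.5384 = 6.5523
  (59 − 74.5716)²/74.5716 = 3.2516
  (23 − 40.7742)²/40.7742 = 7.7481
  (61 − 76.7366)²/76.7366 = 3.2272
  (91 − 57.4891)²/57.4891 = 19.5338
  (21 − 29.1245)²/29.1245 = 2.2664
  (81 − 54.8119)²/54.8119 = 12.5122
  (23 − 41.0637)²/41.0637 = 7.9461
χ² = 6.0554 + 3.1651 + 0.0003 + 31.9537 + 6.5523 + 3.2516 + 7.7481 + 3.2272 + 19.5338 + 2.2664 + 12.5122 + 7.9461 = 104.212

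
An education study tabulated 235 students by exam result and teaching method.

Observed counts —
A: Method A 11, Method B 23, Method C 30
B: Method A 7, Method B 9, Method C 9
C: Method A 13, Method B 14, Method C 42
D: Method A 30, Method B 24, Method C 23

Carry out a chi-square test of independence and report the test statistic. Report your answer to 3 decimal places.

Row totals: 64, 25, 69, 77. Column totals: 61, 70, 104. Grand total N = 235.
Expected counts (row total × column total / N):
  A, Method A: 64×61/235 = 16.6128
  A, Method B: 64×70/235 = 19.0638
  A, Method C: 64×104/235 = 28.3234
  B, Method A: 25×61/235 = 6.4894
  B, Method B: 25×70/235 = 7.4468
  B, Method C: 25×104/235 = 11.0638
  C, Method A: 69×61/235 = 17.9106
  C, Method B: 69×70/235 = 20.5532
  C, Method C: 69×104/235 = 30.5362
  D, Method A: 77×61/235 = 19.9872
  D, Method B: 77×70/235 = 22.9362
  D, Method C: 77×104/235 = 34.0766
Contributions (O − E)²/E:
  (11 − 16.6128)²/16.6128 = 1.8963
  (23 − 19.0638)²/19.0638 = 0.8127
  (30 − 28.3234)²/28.3234 = 0.0992
  (7 − 6.4894)²/6.4894 = 0.0402
  (9 − 7.4468)²/7.4468 = 0.3240
  (9 − 11.0638)²/11.0638 = 0.3850
  (13 − 17.9106)²/17.9106 = 1.3464
  (14 − 20.5532)²/20.5532 = 2.0894
  (42 − 30.5362)²/30.5362 = 4.3037
  (30 − 19.9872)²/19.9872 = 5.0160
  (24 − 22.9362)²/22.9362 = 0.0493
  (23 − 34.0766)²/34.0766 = 3.6004
χ² = 1.8963 + 0.8127 + 0.0992 + 0.0402 + 0.3240 + 0.3850 + 1.3464 + 2.0894 + 4.3037 + 5.0160 + 0.0493 + 3.6004 = 19.963

19.963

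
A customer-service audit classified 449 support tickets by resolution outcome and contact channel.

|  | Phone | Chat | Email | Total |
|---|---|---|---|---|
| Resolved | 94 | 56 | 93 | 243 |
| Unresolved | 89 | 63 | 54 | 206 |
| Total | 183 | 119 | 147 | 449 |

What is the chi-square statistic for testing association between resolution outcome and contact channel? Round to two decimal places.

7.90

Grand total N = 449.
Expected counts (row total × column total / N):
  Resolved, Phone: 243×183/449 = 99.040
  Resolved, Chat: 243×119/449 = 64.403
  Resolved, Email: 243×147/449 = 79.557
  Unresolved, Phone: 206×183/449 = 83.960
  Unresolved, Chat: 206×119/449 = 54.597
  Unresolved, Email: 206×147/449 = 67.443
Contributions (O − E)²/E:
  (94 − 99.040)²/99.040 = 0.2565
  (56 − 64.403)²/64.403 = 1.0964
  (93 − 79.557)²/79.557 = 2.2715
  (89 − 83.960)²/83.960 = 0.3025
  (63 − 54.597)²/54.597 = 1.2933
  (54 − 67.443)²/67.443 = 2.6795
χ² = 0.2565 + 1.0964 + 2.2715 + 0.3025 + 1.2933 + 2.6795 = 7.90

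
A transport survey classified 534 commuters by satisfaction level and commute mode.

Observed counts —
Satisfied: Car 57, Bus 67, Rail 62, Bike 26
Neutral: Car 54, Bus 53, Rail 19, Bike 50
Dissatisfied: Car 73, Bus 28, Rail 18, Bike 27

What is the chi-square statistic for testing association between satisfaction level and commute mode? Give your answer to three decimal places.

54.750

Row totals: 212, 176, 146. Column totals: 184, 148, 99, 103. Grand total N = 534.
Expected counts (row total × column total / N):
  Satisfied, Car: 212×184/534 = 73.0487
  Satisfied, Bus: 212×148/534 = 58.7566
  Satisfied, Rail: 212×99/534 = 39.3034
  Satisfied, Bike: 212×103/534 = 40.8914
  Neutral, Car: 176×184/534 = 60.6442
  Neutral, Bus: 176×148/534 = 48.7790
  Neutral, Rail: 176×99/534 = 32.6292
  Neutral, Bike: 176×103/534 = 33.9476
  Dissatisfied, Car: 146×184/534 = 50.3071
  Dissatisfied, Bus: 146×148/534 = 40.4644
  Dissatisfied, Rail: 146×99/534 = 27.0674
  Dissatisfied, Bike: 146×103/534 = 28.1610
Contributions (O − E)²/E:
  (57 − 73.0487)²/73.0487 = 3.5259
  (67 − 58.7566)²/58.7566 = 1.1565
  (62 − 39.3034)²/39.3034 = 13.1066
  (26 − 40.8914)²/40.8914 = 5.4230
  (54 − 60.6442)²/60.6442 = 0.7279
  (53 − 48.7790)²/48.7790 = 0.3653
  (19 − 32.6292)²/32.6292 = 5.6929
  (50 − 33.9476)²/33.9476 = 7.5905
  (73 − 50.3071)²/50.3071 = 10.2365
  (28 − 40.4644)²/40.4644 = 3.8395
  (18 − 27.0674)²/27.0674 = 3.0375
  (27 − 28.1610)²/28.1610 = 0.0479
χ² = 3.5259 + 1.1565 + 13.1066 + 5.4230 + 0.7279 + 0.3653 + 5.6929 + 7.5905 + 10.2365 + 3.8395 + 3.0375 + 0.0479 = 54.750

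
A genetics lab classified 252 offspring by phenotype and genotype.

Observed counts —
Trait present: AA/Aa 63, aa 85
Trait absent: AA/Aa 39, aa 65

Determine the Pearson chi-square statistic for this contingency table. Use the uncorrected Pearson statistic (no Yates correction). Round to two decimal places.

0.65

Row totals: 148, 104. Column totals: 102, 150. Grand total N = 252.
Expected counts (row total × column total / N):
  Trait present, AA/Aa: 148×102/252 = 59.905
  Trait present, aa: 148×150/252 = 88.095
  Trait absent, AA/Aa: 104×102/252 = 42.095
  Trait absent, aa: 104×150/252 = 61.905
Contributions (O − E)²/E:
  (63 − 59.905)²/59.905 = 0.1599
  (85 − 88.095)²/88.095 = 0.1087
  (39 − 42.095)²/42.095 = 0.2276
  (65 − 61.905)²/61.905 = 0.1547
χ² = 0.1599 + 0.1087 + 0.2276 + 0.1547 = 0.65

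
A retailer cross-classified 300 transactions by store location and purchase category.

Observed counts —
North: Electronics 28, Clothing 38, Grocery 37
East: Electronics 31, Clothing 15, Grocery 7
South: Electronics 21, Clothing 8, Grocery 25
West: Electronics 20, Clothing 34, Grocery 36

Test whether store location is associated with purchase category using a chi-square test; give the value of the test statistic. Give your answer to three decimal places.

Row totals: 103, 53, 54, 90. Column totals: 100, 95, 105. Grand total N = 300.
Expected counts (row total × column total / N):
  North, Electronics: 103×100/300 = 34.33333
  North, Clothing: 103×95/300 = 32.61667
  North, Grocery: 103×105/300 = 36.05000
  East, Electronics: 53×100/300 = 17.66667
  East, Clothing: 53×95/300 = 16.78333
  East, Grocery: 53×105/300 = 18.55000
  South, Electronics: 54×100/300 = 18.00000
  South, Clothing: 54×95/300 = 17.10000
  South, Grocery: 54×105/300 = 18.90000
  West, Electronics: 90×100/300 = 30.00000
  West, Clothing: 90×95/300 = 28.50000
  West, Grocery: 90×105/300 = 31.50000
Contributions (O − E)²/E:
  (28 − 34.33333)²/34.33333 = 1.1683
  (38 − 32.61667)²/32.61667 = 0.8885
  (37 − 36.05000)²/36.05000 = 0.0250
  (31 − 17.66667)²/17.66667 = 10.0629
  (15 − 16.78333)²/16.78333 = 0.1895
  (7 − 18.55000)²/18.55000 = 7.1915
  (21 − 18.00000)²/18.00000 = 0.5000
  (8 − 17.10000)²/17.10000 = 4.8427
  (25 − 18.90000)²/18.90000 = 1.9688
  (20 − 30.00000)²/30.00000 = 3.3333
  (34 − 28.50000)²/28.50000 = 1.0614
  (36 − 31.50000)²/31.50000 = 0.6429
χ² = 1.1683 + 0.8885 + 0.0250 + 10.0629 + 0.1895 + 7.1915 + 0.5000 + 4.8427 + 1.9688 + 3.3333 + 1.0614 + 0.6429 = 31.875

31.875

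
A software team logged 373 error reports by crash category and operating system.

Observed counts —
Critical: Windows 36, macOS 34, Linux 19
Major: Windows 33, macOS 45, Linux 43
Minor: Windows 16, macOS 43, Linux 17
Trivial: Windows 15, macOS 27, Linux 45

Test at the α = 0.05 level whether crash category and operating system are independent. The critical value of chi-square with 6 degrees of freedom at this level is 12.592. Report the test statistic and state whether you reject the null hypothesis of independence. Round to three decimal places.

Row totals: 89, 121, 76, 87. Column totals: 100, 149, 124. Grand total N = 373.
Expected counts (row total × column total / N):
  Critical, Windows: 89×100/373 = 23.860590
  Critical, macOS: 89×149/373 = 35.552279
  Critical, Linux: 89×124/373 = 29.587131
  Major, Windows: 121×100/373 = 32.439678
  Major, macOS: 121×149/373 = 48.335121
  Major, Linux: 121×124/373 = 40.225201
  Minor, Windows: 76×100/373 = 20.375335
  Minor, macOS: 76×149/373 = 30.359249
  Minor, Linux: 76×124/373 = 25.265416
  Trivial, Windows: 87×100/373 = 23.324397
  Trivial, macOS: 87×149/373 = 34.753351
  Trivial, Linux: 87×124/373 = 28.922252
Contributions (O − E)²/E:
  (36 − 23.860590)²/23.860590 = 6.1761
  (34 − 35.552279)²/35.552279 = 0.0678
  (19 − 29.587131)²/29.587131 = 3.7884
  (33 − 32.439678)²/32.439678 = 0.0097
  (45 − 48.335121)²/48.335121 = 0.2301
  (43 − 40.225201)²/40.225201 = 0.1914
  (16 − 20.375335)²/20.375335 = 0.9395
  (43 − 30.359249)²/30.359249 = 5.2633
  (17 − 25.265416)²/25.265416 = 2.7040
  (15 − 23.324397)²/23.324397 = 2.9709
  (27 − 34.753351)²/34.753351 = 1.7297
  (45 − 28.922252)²/28.922252 = 8.9375
χ² = 6.1761 + 0.0678 + 3.7884 + 0.0097 + 0.2301 + 0.1914 + 0.9395 + 5.2633 + 2.7040 + 2.9709 + 1.7297 + 8.9375 = 33.008
df = (4−1)(3−1) = 6. Since 33.008 > 12.592, reject the null hypothesis of independence at α = 0.05.

33.008; reject H₀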